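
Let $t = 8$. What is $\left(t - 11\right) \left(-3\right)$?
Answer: $9$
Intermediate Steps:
$\left(t - 11\right) \left(-3\right) = \left(8 - 11\right) \left(-3\right) = \left(-3\right) \left(-3\right) = 9$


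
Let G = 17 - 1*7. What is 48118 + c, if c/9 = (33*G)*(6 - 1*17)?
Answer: 15448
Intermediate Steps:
G = 10 (G = 17 - 7 = 10)
c = -32670 (c = 9*((33*10)*(6 - 1*17)) = 9*(330*(6 - 17)) = 9*(330*(-11)) = 9*(-3630) = -32670)
48118 + c = 48118 - 32670 = 15448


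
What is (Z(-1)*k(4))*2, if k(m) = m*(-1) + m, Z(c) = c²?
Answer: 0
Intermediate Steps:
k(m) = 0 (k(m) = -m + m = 0)
(Z(-1)*k(4))*2 = ((-1)²*0)*2 = (1*0)*2 = 0*2 = 0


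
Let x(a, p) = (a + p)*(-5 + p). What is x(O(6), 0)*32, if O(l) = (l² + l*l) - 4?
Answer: -10880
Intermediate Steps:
O(l) = -4 + 2*l² (O(l) = (l² + l²) - 4 = 2*l² - 4 = -4 + 2*l²)
x(a, p) = (-5 + p)*(a + p)
x(O(6), 0)*32 = (0² - 5*(-4 + 2*6²) - 5*0 + (-4 + 2*6²)*0)*32 = (0 - 5*(-4 + 2*36) + 0 + (-4 + 2*36)*0)*32 = (0 - 5*(-4 + 72) + 0 + (-4 + 72)*0)*32 = (0 - 5*68 + 0 + 68*0)*32 = (0 - 340 + 0 + 0)*32 = -340*32 = -10880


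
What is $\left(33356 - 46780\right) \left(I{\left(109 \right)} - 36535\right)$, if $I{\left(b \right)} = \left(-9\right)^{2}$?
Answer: $489358496$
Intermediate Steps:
$I{\left(b \right)} = 81$
$\left(33356 - 46780\right) \left(I{\left(109 \right)} - 36535\right) = \left(33356 - 46780\right) \left(81 - 36535\right) = \left(-13424\right) \left(-36454\right) = 489358496$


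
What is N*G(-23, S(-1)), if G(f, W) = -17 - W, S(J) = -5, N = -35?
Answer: 420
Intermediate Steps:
N*G(-23, S(-1)) = -35*(-17 - 1*(-5)) = -35*(-17 + 5) = -35*(-12) = 420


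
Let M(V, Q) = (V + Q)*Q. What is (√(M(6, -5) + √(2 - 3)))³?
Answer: (-5 + I)^(3/2) ≈ -3.3596 - 11.013*I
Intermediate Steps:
M(V, Q) = Q*(Q + V) (M(V, Q) = (Q + V)*Q = Q*(Q + V))
(√(M(6, -5) + √(2 - 3)))³ = (√(-5*(-5 + 6) + √(2 - 3)))³ = (√(-5*1 + √(-1)))³ = (√(-5 + I))³ = (-5 + I)^(3/2)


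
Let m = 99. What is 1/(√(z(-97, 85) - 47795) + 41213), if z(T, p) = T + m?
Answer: 41213/1698559162 - I*√47793/1698559162 ≈ 2.4264e-5 - 1.2871e-7*I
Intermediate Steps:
z(T, p) = 99 + T (z(T, p) = T + 99 = 99 + T)
1/(√(z(-97, 85) - 47795) + 41213) = 1/(√((99 - 97) - 47795) + 41213) = 1/(√(2 - 47795) + 41213) = 1/(√(-47793) + 41213) = 1/(I*√47793 + 41213) = 1/(41213 + I*√47793)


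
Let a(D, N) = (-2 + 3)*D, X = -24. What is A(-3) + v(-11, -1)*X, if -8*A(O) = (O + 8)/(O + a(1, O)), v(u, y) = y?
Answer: 389/16 ≈ 24.313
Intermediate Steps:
a(D, N) = D (a(D, N) = 1*D = D)
A(O) = -(8 + O)/(8*(1 + O)) (A(O) = -(O + 8)/(8*(O + 1)) = -(8 + O)/(8*(1 + O)))
A(-3) + v(-11, -1)*X = (-8 - 1*(-3))/(8*(1 - 3)) - 1*(-24) = (⅛)*(-8 + 3)/(-2) + 24 = (⅛)*(-½)*(-5) + 24 = 5/16 + 24 = 389/16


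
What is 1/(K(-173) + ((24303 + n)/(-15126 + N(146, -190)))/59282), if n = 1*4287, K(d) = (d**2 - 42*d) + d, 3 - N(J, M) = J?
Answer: 452588429/16755728804143 ≈ 2.7011e-5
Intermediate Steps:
N(J, M) = 3 - J
K(d) = d**2 - 41*d
n = 4287
1/(K(-173) + ((24303 + n)/(-15126 + N(146, -190)))/59282) = 1/(-173*(-41 - 173) + ((24303 + 4287)/(-15126 + (3 - 1*146)))/59282) = 1/(-173*(-214) + (28590/(-15126 + (3 - 146)))*(1/59282)) = 1/(37022 + (28590/(-15126 - 143))*(1/59282)) = 1/(37022 + (28590/(-15269))*(1/59282)) = 1/(37022 + (28590*(-1/15269))*(1/59282)) = 1/(37022 - 28590/15269*1/59282) = 1/(37022 - 14295/452588429) = 1/(16755728804143/452588429) = 452588429/16755728804143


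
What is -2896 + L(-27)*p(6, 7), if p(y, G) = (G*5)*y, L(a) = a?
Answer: -8566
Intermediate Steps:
p(y, G) = 5*G*y (p(y, G) = (5*G)*y = 5*G*y)
-2896 + L(-27)*p(6, 7) = -2896 - 135*7*6 = -2896 - 27*210 = -2896 - 5670 = -8566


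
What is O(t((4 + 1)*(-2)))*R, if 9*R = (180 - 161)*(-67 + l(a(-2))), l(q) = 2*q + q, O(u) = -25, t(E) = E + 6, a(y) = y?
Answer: 34675/9 ≈ 3852.8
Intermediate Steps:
t(E) = 6 + E
l(q) = 3*q
R = -1387/9 (R = ((180 - 161)*(-67 + 3*(-2)))/9 = (19*(-67 - 6))/9 = (19*(-73))/9 = (1/9)*(-1387) = -1387/9 ≈ -154.11)
O(t((4 + 1)*(-2)))*R = -25*(-1387/9) = 34675/9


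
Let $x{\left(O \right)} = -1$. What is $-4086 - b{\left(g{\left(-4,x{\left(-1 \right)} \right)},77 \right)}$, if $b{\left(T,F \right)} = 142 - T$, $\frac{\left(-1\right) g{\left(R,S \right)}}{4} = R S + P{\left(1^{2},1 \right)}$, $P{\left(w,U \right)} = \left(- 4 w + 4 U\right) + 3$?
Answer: $-4256$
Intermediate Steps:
$P{\left(w,U \right)} = 3 - 4 w + 4 U$
$g{\left(R,S \right)} = -12 - 4 R S$ ($g{\left(R,S \right)} = - 4 \left(R S + \left(3 - 4 \cdot 1^{2} + 4 \cdot 1\right)\right) = - 4 \left(R S + \left(3 - 4 + 4\right)\right) = - 4 \left(R S + 3\right) = - 4 \left(3 + R S\right) = -12 - 4 R S$)
$-4086 - b{\left(g{\left(-4,x{\left(-1 \right)} \right)},77 \right)} = -4086 - \left(142 - \left(-12 - \left(-16\right) \left(-1\right)\right)\right) = -4086 - \left(142 - \left(-12 - 16\right)\right) = -4086 - \left(142 - -28\right) = -4086 - \left(142 + 28\right) = -4086 - 170 = -4256$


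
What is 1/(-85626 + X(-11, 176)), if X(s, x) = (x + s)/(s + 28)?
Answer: -17/1455477 ≈ -1.1680e-5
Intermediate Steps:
X(s, x) = (s + x)/(28 + s)
1/(-85626 + X(-11, 176)) = 1/(-85626 + (-11 + 176)/(28 - 11)) = 1/(-85626 + 165/17) = 1/(-1455477/17) = -17/1455477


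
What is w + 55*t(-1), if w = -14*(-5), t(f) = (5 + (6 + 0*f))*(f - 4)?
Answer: -2955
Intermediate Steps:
t(f) = -44 + 11*f (t(f) = (5 + (6 + 0))*(-4 + f) = (5 + 6)*(-4 + f) = 11*(-4 + f) = -44 + 11*f)
w = 70
w + 55*t(-1) = 70 + 55*(-44 + 11*(-1)) = 70 + 55*(-44 - 11) = 70 + 55*(-55) = 70 - 3025 = -2955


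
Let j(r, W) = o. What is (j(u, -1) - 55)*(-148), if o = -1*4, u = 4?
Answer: 8732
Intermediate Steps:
o = -4
j(r, W) = -4
(j(u, -1) - 55)*(-148) = (-4 - 55)*(-148) = -59*(-148) = 8732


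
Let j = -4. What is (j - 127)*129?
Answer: -16899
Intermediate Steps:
(j - 127)*129 = (-4 - 127)*129 = -131*129 = -16899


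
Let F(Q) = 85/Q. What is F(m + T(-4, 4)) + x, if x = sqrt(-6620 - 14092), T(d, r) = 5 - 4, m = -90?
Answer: -85/89 + 2*I*sqrt(5178) ≈ -0.95506 + 143.92*I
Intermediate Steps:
T(d, r) = 1
x = 2*I*sqrt(5178) (x = sqrt(-20712) = 2*I*sqrt(5178) ≈ 143.92*I)
F(m + T(-4, 4)) + x = 85/(-90 + 1) + 2*I*sqrt(5178) = 85/(-89) + 2*I*sqrt(5178) = 85*(-1/89) + 2*I*sqrt(5178) = -85/89 + 2*I*sqrt(5178)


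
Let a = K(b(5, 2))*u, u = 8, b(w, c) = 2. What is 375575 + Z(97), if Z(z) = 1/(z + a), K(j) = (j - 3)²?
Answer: 39435376/105 ≈ 3.7558e+5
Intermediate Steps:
K(j) = (-3 + j)²
a = 8 (a = (-3 + 2)²*8 = (-1)²*8 = 1*8 = 8)
Z(z) = 1/(8 + z) (Z(z) = 1/(z + 8) = 1/(8 + z))
375575 + Z(97) = 375575 + 1/(8 + 97) = 375575 + 1/105 = 39435376/105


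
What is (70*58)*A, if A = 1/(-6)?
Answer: -2030/3 ≈ -676.67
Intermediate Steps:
A = -⅙ ≈ -0.16667
(70*58)*A = (70*58)*(-⅙) = 4060*(-⅙) = -2030/3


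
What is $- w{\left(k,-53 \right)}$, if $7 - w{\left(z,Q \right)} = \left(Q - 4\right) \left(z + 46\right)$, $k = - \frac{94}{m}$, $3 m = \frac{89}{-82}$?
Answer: $- \frac{1552049}{89} \approx -17439.0$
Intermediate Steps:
$m = - \frac{89}{246}$ ($m = \frac{89 \frac{1}{-82}}{3} = \frac{89 \left(- \frac{1}{82}\right)}{3} = \frac{1}{3} \left(- \frac{89}{82}\right) = - \frac{89}{246} \approx -0.36179$)
$k = \frac{23124}{89}$ ($k = - \frac{94}{- \frac{89}{246}} = \left(-94\right) \left(- \frac{246}{89}\right) = \frac{23124}{89} \approx 259.82$)
$w{\left(z,Q \right)} = 7 - \left(-4 + Q\right) \left(46 + z\right)$ ($w{\left(z,Q \right)} = 7 - \left(Q - 4\right) \left(z + 46\right) = 7 - \left(-4 + Q\right) \left(46 + z\right)$)
$- w{\left(k,-53 \right)} = - (191 - -2438 + 4 \cdot \frac{23124}{89} - \left(-53\right) \frac{23124}{89}) = - (191 + 2438 + \frac{92496}{89} + \frac{1225572}{89}) = \left(-1\right) \frac{1552049}{89} = - \frac{1552049}{89}$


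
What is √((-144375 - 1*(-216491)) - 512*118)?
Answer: 30*√13 ≈ 108.17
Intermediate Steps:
√((-144375 - 1*(-216491)) - 512*118) = √((-144375 + 216491) - 60416) = √(72116 - 60416) = √11700 = 30*√13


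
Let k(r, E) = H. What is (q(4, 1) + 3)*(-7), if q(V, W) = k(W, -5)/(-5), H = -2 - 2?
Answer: -133/5 ≈ -26.600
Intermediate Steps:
H = -4
k(r, E) = -4
q(V, W) = ⅘ (q(V, W) = -4/(-5) = -4*(-⅕) = ⅘)
(q(4, 1) + 3)*(-7) = (⅘ + 3)*(-7) = (19/5)*(-7) = -133/5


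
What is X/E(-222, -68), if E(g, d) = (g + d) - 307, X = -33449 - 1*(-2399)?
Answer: 10350/199 ≈ 52.010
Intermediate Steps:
X = -31050 (X = -33449 + 2399 = -31050)
E(g, d) = -307 + d + g (E(g, d) = (d + g) - 307 = -307 + d + g)
X/E(-222, -68) = -31050/(-307 - 68 - 222) = -31050/(-597) = -31050*(-1/597) = 10350/199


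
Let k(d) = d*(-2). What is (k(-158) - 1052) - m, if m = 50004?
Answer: -50740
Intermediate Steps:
k(d) = -2*d
(k(-158) - 1052) - m = (-2*(-158) - 1052) - 1*50004 = (316 - 1052) - 50004 = -736 - 50004 = -50740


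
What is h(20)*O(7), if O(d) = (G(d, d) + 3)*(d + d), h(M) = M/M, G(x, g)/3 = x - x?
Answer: 42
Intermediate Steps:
G(x, g) = 0 (G(x, g) = 3*(x - x) = 3*0 = 0)
h(M) = 1
O(d) = 6*d (O(d) = (0 + 3)*(d + d) = 3*(2*d) = 6*d)
h(20)*O(7) = 1*(6*7) = 1*42 = 42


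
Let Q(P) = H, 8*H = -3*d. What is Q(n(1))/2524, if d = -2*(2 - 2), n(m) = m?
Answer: 0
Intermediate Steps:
d = 0 (d = -2*0 = 0)
H = 0 (H = (-3*0)/8 = (⅛)*0 = 0)
Q(P) = 0
Q(n(1))/2524 = 0/2524 = 0*(1/2524) = 0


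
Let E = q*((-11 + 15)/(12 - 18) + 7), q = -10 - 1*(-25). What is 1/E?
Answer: 1/95 ≈ 0.010526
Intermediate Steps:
q = 15 (q = -10 + 25 = 15)
E = 95 (E = 15*((-11 + 15)/(12 - 18) + 7) = 15*(4/(-6) + 7) = 15*(4*(-⅙) + 7) = 15*(-⅔ + 7) = 15*(19/3) = 95)
1/E = 1/95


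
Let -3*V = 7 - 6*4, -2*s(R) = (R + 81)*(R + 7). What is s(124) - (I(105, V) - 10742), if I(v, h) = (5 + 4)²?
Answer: -5533/2 ≈ -2766.5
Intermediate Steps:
s(R) = -(7 + R)*(81 + R)/2 (s(R) = -(R + 81)*(R + 7)/2 = -(81 + R)*(7 + R)/2 = -(7 + R)*(81 + R)/2)
V = 17/3 (V = -(7 - 6*4)/3 = -(7 - 24)/3 = -⅓*(-17) = 17/3 ≈ 5.6667)
I(v, h) = 81 (I(v, h) = 9² = 81)
s(124) - (I(105, V) - 10742) = (-567/2 - 44*124 - ½*124²) - (81 - 10742) = (-567/2 - 5456 - ½*15376) - 1*(-10661) = (-567/2 - 5456 - 7688) + 10661 = -26855/2 + 10661 = -5533/2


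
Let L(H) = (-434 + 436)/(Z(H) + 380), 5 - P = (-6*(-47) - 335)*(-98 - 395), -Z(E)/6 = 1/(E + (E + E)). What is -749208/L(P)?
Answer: -309894967474/2177 ≈ -1.4235e+8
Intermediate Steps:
Z(E) = -2/E (Z(E) = -6/(E + (E + E)) = -6/(E + 2*E) = -6*1/(3*E) = -2/E)
P = -26124 (P = 5 - (-6*(-47) - 335)*(-98 - 395) = 5 - (282 - 335)*(-493) = 5 - (-53)*(-493) = 5 - 1*26129 = 5 - 26129 = -26124)
L(H) = 2/(380 - 2/H) (L(H) = (-434 + 436)/(-2/H + 380) = 2/(380 - 2/H))
-749208/L(P) = -749208/((-26124/(-1 + 190*(-26124)))) = -749208/((-26124/(-1 - 4963560))) = -749208/((-26124/(-4963561))) = -749208/((-26124*(-1/4963561))) = -749208/26124/4963561 = -749208*4963561/26124 = -309894967474/2177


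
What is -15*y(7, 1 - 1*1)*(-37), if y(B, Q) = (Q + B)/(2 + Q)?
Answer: 3885/2 ≈ 1942.5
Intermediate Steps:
y(B, Q) = (B + Q)/(2 + Q)
-15*y(7, 1 - 1*1)*(-37) = -15*(7 + (1 - 1*1))/(2 + (1 - 1*1))*(-37) = -15*(7 + (1 - 1))/(2 + (1 - 1))*(-37) = -15*(7 + 0)/(2 + 0)*(-37) = -15*7/2*(-37) = -105/2*(-37) = 3885/2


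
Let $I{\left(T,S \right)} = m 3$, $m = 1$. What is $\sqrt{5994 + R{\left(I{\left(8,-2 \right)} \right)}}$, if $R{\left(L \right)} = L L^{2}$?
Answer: $3 \sqrt{669} \approx 77.595$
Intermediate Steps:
$I{\left(T,S \right)} = 3$ ($I{\left(T,S \right)} = 1 \cdot 3 = 3$)
$R{\left(L \right)} = L^{3}$
$\sqrt{5994 + R{\left(I{\left(8,-2 \right)} \right)}} = \sqrt{5994 + 3^{3}} = \sqrt{5994 + 27} = \sqrt{6021} = 3 \sqrt{669}$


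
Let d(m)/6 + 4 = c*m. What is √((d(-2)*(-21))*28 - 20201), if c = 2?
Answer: √8023 ≈ 89.571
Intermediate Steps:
d(m) = -24 + 12*m (d(m) = -24 + 6*(2*m) = -24 + 12*m)
√((d(-2)*(-21))*28 - 20201) = √(((-24 + 12*(-2))*(-21))*28 - 20201) = √(((-24 - 24)*(-21))*28 - 20201) = √(-48*(-21)*28 - 20201) = √(1008*28 - 20201) = √(28224 - 20201) = √8023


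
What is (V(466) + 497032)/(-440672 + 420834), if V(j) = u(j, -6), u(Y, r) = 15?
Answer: -497047/19838 ≈ -25.055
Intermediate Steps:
V(j) = 15
(V(466) + 497032)/(-440672 + 420834) = (15 + 497032)/(-440672 + 420834) = 497047/(-19838) = 497047*(-1/19838) = -497047/19838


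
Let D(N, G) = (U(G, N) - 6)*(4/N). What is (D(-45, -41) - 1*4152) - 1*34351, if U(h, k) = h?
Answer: -1732447/45 ≈ -38499.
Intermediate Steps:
D(N, G) = 4*(-6 + G)/N (D(N, G) = (G - 6)*(4/N) = (-6 + G)*(4/N) = 4*(-6 + G)/N)
(D(-45, -41) - 1*4152) - 1*34351 = (4*(-6 - 41)/(-45) - 1*4152) - 1*34351 = (4*(-1/45)*(-47) - 4152) - 34351 = (188/45 - 4152) - 34351 = -186652/45 - 34351 = -1732447/45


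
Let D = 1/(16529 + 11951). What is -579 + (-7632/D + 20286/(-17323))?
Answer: -3765326243583/17323 ≈ -2.1736e+8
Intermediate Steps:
D = 1/28480 ≈ 3.5112e-5
-579 + (-7632/D + 20286/(-17323)) = -579 + (-7632/1/28480 + 20286/(-17323)) = -579 + (-7632*28480 + 20286*(-1/17323)) = -579 + (-217359360 - 20286/17323) = -579 - 3765316213566/17323 = -3765326243583/17323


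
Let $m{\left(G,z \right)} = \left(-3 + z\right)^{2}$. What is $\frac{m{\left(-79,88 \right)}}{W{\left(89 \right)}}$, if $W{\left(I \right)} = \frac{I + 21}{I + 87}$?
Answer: $11560$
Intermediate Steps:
$W{\left(I \right)} = \frac{21 + I}{87 + I}$
$\frac{m{\left(-79,88 \right)}}{W{\left(89 \right)}} = \frac{\left(-3 + 88\right)^{2}}{\frac{1}{87 + 89} \left(21 + 89\right)} = \frac{85^{2}}{\frac{1}{176} \cdot 110} = \frac{7225}{\frac{1}{176} \cdot 110} = \frac{7225}{\frac{5}{8}} = 7225 \cdot \frac{8}{5} = 11560$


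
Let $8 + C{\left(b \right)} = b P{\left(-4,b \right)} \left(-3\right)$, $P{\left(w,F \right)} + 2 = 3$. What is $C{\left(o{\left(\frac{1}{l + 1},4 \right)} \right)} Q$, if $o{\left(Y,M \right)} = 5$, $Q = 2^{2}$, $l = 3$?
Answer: $-92$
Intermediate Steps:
$P{\left(w,F \right)} = 1$ ($P{\left(w,F \right)} = -2 + 3 = 1$)
$Q = 4$
$C{\left(b \right)} = -8 - 3 b$ ($C{\left(b \right)} = -8 + b 1 \left(-3\right) = -8 + b \left(-3\right) = -8 - 3 b$)
$C{\left(o{\left(\frac{1}{l + 1},4 \right)} \right)} Q = \left(-8 - 15\right) 4 = \left(-23\right) 4 = -92$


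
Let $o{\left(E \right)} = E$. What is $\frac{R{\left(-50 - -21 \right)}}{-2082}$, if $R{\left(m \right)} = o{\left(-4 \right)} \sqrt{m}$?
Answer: $\frac{2 i \sqrt{29}}{1041} \approx 0.010346 i$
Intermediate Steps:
$R{\left(m \right)} = - 4 \sqrt{m}$
$\frac{R{\left(-50 - -21 \right)}}{-2082} = \frac{\left(-4\right) \sqrt{-50 - -21}}{-2082} = - 4 \sqrt{-50 + 21} \left(- \frac{1}{2082}\right) = - 4 \sqrt{-29} \left(- \frac{1}{2082}\right) = - 4 i \sqrt{29} \left(- \frac{1}{2082}\right) = \frac{2 i \sqrt{29}}{1041}$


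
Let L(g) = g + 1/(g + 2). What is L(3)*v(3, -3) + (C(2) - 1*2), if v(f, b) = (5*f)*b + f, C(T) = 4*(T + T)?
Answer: -602/5 ≈ -120.40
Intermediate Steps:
C(T) = 8*T (C(T) = 4*(2*T) = 8*T)
v(f, b) = f + 5*b*f (v(f, b) = 5*b*f + f = f + 5*b*f)
L(g) = g + 1/(2 + g)
L(3)*v(3, -3) + (C(2) - 1*2) = ((1 + 3² + 2*3)/(2 + 3))*(3*(1 + 5*(-3))) + (8*2 - 1*2) = ((1 + 9 + 6)/5)*(3*(1 - 15)) + (16 - 2) = ((⅕)*16)*(3*(-14)) + 14 = (16/5)*(-42) + 14 = -672/5 + 14 = -602/5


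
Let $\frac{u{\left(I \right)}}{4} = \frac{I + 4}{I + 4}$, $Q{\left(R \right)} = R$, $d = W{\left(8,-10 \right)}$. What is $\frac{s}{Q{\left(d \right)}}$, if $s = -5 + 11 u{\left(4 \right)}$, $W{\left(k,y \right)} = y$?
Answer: $- \frac{39}{10} \approx -3.9$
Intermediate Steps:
$d = -10$
$u{\left(I \right)} = 4$ ($u{\left(I \right)} = 4 \frac{I + 4}{I + 4} = 4 \frac{4 + I}{4 + I} = 4 \cdot 1 = 4$)
$s = 39$ ($s = -5 + 11 \cdot 4 = -5 + 44 = 39$)
$\frac{s}{Q{\left(d \right)}} = \frac{39}{-10} = 39 \left(- \frac{1}{10}\right) = - \frac{39}{10}$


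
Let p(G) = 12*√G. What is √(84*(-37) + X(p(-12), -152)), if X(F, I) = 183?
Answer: 15*I*√13 ≈ 54.083*I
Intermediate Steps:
√(84*(-37) + X(p(-12), -152)) = √(84*(-37) + 183) = √(-3108 + 183) = √(-2925) = 15*I*√13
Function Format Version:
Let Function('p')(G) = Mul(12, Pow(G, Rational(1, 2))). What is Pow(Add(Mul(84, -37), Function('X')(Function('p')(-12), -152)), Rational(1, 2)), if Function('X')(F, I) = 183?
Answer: Mul(15, I, Pow(13, Rational(1, 2))) ≈ Mul(54.083, I)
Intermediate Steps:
Pow(Add(Mul(84, -37), Function('X')(Function('p')(-12), -152)), Rational(1, 2)) = Pow(Add(Mul(84, -37), 183), Rational(1, 2)) = Pow(Add(-3108, 183), Rational(1, 2)) = Pow(-2925, Rational(1, 2)) = Mul(15, I, Pow(13, Rational(1, 2)))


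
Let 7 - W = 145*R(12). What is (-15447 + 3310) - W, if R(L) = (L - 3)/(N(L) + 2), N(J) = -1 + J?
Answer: -156567/13 ≈ -12044.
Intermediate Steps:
R(L) = (-3 + L)/(1 + L) (R(L) = (L - 3)/((-1 + L) + 2) = (-3 + L)/(1 + L))
W = -1214/13 (W = 7 - 145*(-3 + 12)/(1 + 12) = 7 - 145*9/13 = 7 - 1*1305/13 = 7 - 1305/13 = -1214/13 ≈ -93.385)
(-15447 + 3310) - W = (-15447 + 3310) - 1*(-1214/13) = -12137 + 1214/13 = -156567/13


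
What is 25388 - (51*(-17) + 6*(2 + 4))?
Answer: 26219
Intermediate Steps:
25388 - (51*(-17) + 6*(2 + 4)) = 25388 - (-867 + 6*6) = 25388 - (-867 + 36) = 25388 - 1*(-831) = 25388 + 831 = 26219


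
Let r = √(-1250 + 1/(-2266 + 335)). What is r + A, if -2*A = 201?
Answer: -201/2 + I*√4660953181/1931 ≈ -100.5 + 35.355*I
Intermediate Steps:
A = -201/2 (A = -½*201 = -201/2 ≈ -100.50)
r = I*√4660953181/1931 (r = √(-1250 + 1/(-1931)) = √(-1250 - 1/1931) = √(-2413751/1931) = I*√4660953181/1931 ≈ 35.355*I)
r + A = I*√4660953181/1931 - 201/2 = -201/2 + I*√4660953181/1931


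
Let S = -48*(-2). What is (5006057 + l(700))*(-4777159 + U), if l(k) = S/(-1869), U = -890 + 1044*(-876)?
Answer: -17753908075141047/623 ≈ -2.8497e+13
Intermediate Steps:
U = -915434 (U = -890 - 914544 = -915434)
S = 96
l(k) = -32/623 (l(k) = 96/(-1869) = 96*(-1/1869) = -32/623)
(5006057 + l(700))*(-4777159 + U) = (5006057 - 32/623)*(-4777159 - 915434) = (3118773479/623)*(-5692593) = -17753908075141047/623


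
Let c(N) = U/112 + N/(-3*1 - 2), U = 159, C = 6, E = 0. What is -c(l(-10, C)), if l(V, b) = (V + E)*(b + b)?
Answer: -2847/112 ≈ -25.420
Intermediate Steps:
l(V, b) = 2*V*b (l(V, b) = (V + 0)*(b + b) = V*(2*b) = 2*V*b)
c(N) = 159/112 - N/5 (c(N) = 159/112 + N/(-3*1 - 2) = 159*(1/112) + N/(-3 - 2) = 159/112 + N/(-5) = 159/112 + N*(-⅕) = 159/112 - N/5)
-c(l(-10, C)) = -(159/112 - 2*(-10)*6/5) = -(159/112 - ⅕*(-120)) = -(159/112 + 24) = -1*2847/112 = -2847/112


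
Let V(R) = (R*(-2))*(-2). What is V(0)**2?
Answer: 0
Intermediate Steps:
V(R) = 4*R (V(R) = -2*R*(-2) = 4*R)
V(0)**2 = (4*0)**2 = 0**2 = 0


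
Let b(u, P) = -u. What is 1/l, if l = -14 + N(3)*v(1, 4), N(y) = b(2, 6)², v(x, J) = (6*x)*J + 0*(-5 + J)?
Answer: 1/82 ≈ 0.012195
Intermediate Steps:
v(x, J) = 6*J*x (v(x, J) = 6*J*x + 0 = 6*J*x)
N(y) = 4 (N(y) = (-1*2)² = (-2)² = 4)
l = 82 (l = -14 + 4*(6*4*1) = -14 + 4*24 = -14 + 96 = 82)
1/l = 1/82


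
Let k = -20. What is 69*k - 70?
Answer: -1450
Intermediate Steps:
69*k - 70 = 69*(-20) - 70 = -1380 - 70 = -1450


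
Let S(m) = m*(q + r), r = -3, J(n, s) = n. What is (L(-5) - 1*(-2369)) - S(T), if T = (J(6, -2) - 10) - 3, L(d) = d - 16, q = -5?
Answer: 2292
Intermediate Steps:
L(d) = -16 + d
T = -7 (T = (6 - 10) - 3 = -4 - 3 = -7)
S(m) = -8*m (S(m) = m*(-5 - 3) = m*(-8) = -8*m)
(L(-5) - 1*(-2369)) - S(T) = ((-16 - 5) - 1*(-2369)) - (-8)*(-7) = (-21 + 2369) - 1*56 = 2348 - 56 = 2292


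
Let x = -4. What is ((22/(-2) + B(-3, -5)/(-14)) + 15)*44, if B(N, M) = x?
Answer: 1320/7 ≈ 188.57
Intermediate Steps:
B(N, M) = -4
((22/(-2) + B(-3, -5)/(-14)) + 15)*44 = ((22/(-2) - 4/(-14)) + 15)*44 = ((22*(-½) - 4*(-1/14)) + 15)*44 = ((-11 + 2/7) + 15)*44 = (-75/7 + 15)*44 = (30/7)*44 = 1320/7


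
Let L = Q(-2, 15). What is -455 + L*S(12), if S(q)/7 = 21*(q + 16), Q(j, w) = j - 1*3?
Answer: -21035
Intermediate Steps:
Q(j, w) = -3 + j (Q(j, w) = j - 3 = -3 + j)
S(q) = 2352 + 147*q (S(q) = 7*(21*(q + 16)) = 7*(21*(16 + q)) = 7*(336 + 21*q) = 2352 + 147*q)
L = -5 (L = -3 - 2 = -5)
-455 + L*S(12) = -455 - 5*(2352 + 147*12) = -455 - 5*(2352 + 1764) = -455 - 5*4116 = -455 - 20580 = -21035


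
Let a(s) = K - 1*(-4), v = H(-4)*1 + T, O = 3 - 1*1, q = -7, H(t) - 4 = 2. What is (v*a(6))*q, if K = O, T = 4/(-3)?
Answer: -196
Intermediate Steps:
H(t) = 6 (H(t) = 4 + 2 = 6)
O = 2 (O = 3 - 1 = 2)
T = -4/3 (T = 4*(-⅓) = -4/3 ≈ -1.3333)
K = 2
v = 14/3 (v = 6*1 - 4/3 = 6 - 4/3 = 14/3 ≈ 4.6667)
a(s) = 6 (a(s) = 2 - 1*(-4) = 2 + 4 = 6)
(v*a(6))*q = ((14/3)*6)*(-7) = 28*(-7) = -196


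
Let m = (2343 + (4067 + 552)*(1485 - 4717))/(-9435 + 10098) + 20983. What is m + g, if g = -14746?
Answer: -10791134/663 ≈ -16276.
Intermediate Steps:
m = -1014536/663 (m = (2343 + 4619*(-3232))/663 + 20983 = (2343 - 14928608)*(1/663) + 20983 = -14926265*1/663 + 20983 = -14926265/663 + 20983 = -1014536/663 ≈ -1530.2)
m + g = -1014536/663 - 14746 = -10791134/663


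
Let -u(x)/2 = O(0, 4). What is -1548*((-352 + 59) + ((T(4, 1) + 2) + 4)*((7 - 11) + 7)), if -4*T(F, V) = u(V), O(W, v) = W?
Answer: 425700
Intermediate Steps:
u(x) = 0 (u(x) = -2*0 = 0)
T(F, V) = 0 (T(F, V) = -¼*0 = 0)
-1548*((-352 + 59) + ((T(4, 1) + 2) + 4)*((7 - 11) + 7)) = -1548*((-352 + 59) + ((0 + 2) + 4)*((7 - 11) + 7)) = -1548*(-293 + (2 + 4)*(-4 + 7)) = -1548*(-293 + 6*3) = -1548*(-293 + 18) = -1548*(-275) = 425700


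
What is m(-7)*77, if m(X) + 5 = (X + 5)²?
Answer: -77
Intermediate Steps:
m(X) = -5 + (5 + X)² (m(X) = -5 + (X + 5)² = -5 + (5 + X)²)
m(-7)*77 = (-5 + (5 - 7)²)*77 = (-5 + (-2)²)*77 = (-5 + 4)*77 = -1*77 = -77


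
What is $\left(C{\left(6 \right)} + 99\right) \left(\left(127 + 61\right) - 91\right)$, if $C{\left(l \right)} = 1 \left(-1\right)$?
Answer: $9506$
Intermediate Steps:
$C{\left(l \right)} = -1$
$\left(C{\left(6 \right)} + 99\right) \left(\left(127 + 61\right) - 91\right) = \left(-1 + 99\right) \left(\left(127 + 61\right) - 91\right) = 98 \left(188 - 91\right) = 98 \cdot 97 = 9506$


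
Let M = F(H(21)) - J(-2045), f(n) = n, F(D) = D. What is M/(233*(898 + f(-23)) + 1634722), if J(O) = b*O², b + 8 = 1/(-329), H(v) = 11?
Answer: 11011275444/604898413 ≈ 18.204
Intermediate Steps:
b = -2633/329 (b = -8 + 1/(-329) = -8 - 1/329 = -2633/329 ≈ -8.0030)
J(O) = -2633*O²/329
M = 11011275444/329 (M = 11 - (-2633)*(-2045)²/329 = 11 - (-2633)*4182025/329 = 11 - 1*(-11011271825/329) = 11 + 11011271825/329 = 11011275444/329 ≈ 3.3469e+7)
M/(233*(898 + f(-23)) + 1634722) = 11011275444/(329*(233*(898 - 23) + 1634722)) = 11011275444/(329*(233*875 + 1634722)) = 11011275444/(329*(203875 + 1634722)) = (11011275444/329)/1838597 = (11011275444/329)*(1/1838597) = 11011275444/604898413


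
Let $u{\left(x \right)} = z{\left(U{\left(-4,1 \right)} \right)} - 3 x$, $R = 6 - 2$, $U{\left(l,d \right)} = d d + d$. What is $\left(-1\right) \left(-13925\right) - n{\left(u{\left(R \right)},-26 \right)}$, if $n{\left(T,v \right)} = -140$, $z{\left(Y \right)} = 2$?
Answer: $14065$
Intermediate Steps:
$U{\left(l,d \right)} = d + d^{2}$ ($U{\left(l,d \right)} = d^{2} + d = d + d^{2}$)
$R = 4$
$u{\left(x \right)} = 2 - 3 x$
$\left(-1\right) \left(-13925\right) - n{\left(u{\left(R \right)},-26 \right)} = \left(-1\right) \left(-13925\right) - -140 = 13925 + 140 = 14065$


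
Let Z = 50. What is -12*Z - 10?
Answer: -610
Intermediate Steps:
-12*Z - 10 = -12*50 - 10 = -600 - 10 = -610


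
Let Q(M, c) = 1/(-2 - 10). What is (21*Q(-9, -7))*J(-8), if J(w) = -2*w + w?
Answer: -14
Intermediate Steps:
Q(M, c) = -1/12 (Q(M, c) = 1/(-12) = -1/12)
J(w) = -w
(21*Q(-9, -7))*J(-8) = (21*(-1/12))*(-1*(-8)) = -7/4*8 = -14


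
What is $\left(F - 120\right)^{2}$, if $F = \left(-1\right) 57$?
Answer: $31329$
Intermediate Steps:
$F = -57$
$\left(F - 120\right)^{2} = \left(-57 - 120\right)^{2} = \left(-177\right)^{2} = 31329$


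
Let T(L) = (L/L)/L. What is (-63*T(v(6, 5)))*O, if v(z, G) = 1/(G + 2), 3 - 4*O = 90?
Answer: 38367/4 ≈ 9591.8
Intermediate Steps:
O = -87/4 (O = ¾ - ¼*90 = ¾ - 45/2 = -87/4 ≈ -21.750)
v(z, G) = 1/(2 + G)
T(L) = 1/L
(-63*T(v(6, 5)))*O = -63/(1/(2 + 5))*(-87/4) = -63/(1/7)*(-87/4) = -63/⅐*(-87/4) = -63*7*(-87/4) = -441*(-87/4) = 38367/4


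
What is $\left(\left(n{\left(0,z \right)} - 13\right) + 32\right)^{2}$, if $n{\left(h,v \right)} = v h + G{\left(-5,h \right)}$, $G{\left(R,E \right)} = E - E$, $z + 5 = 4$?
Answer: $361$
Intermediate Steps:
$z = -1$ ($z = -5 + 4 = -1$)
$G{\left(R,E \right)} = 0$
$n{\left(h,v \right)} = h v$ ($n{\left(h,v \right)} = v h + 0 = h v + 0 = h v$)
$\left(\left(n{\left(0,z \right)} - 13\right) + 32\right)^{2} = \left(\left(0 \left(-1\right) - 13\right) + 32\right)^{2} = \left(\left(0 - 13\right) + 32\right)^{2} = \left(-13 + 32\right)^{2} = 19^{2} = 361$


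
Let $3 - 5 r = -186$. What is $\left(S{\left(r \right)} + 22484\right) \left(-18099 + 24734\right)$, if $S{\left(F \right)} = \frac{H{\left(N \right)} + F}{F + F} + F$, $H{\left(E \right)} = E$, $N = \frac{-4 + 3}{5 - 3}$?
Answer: $\frac{112973174963}{756} \approx 1.4944 \cdot 10^{8}$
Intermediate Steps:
$r = \frac{189}{5}$ ($r = \frac{3}{5} - - \frac{186}{5} = \frac{3}{5} + \frac{186}{5} = \frac{189}{5} \approx 37.8$)
$N = - \frac{1}{2} \approx -0.5$
$S{\left(F \right)} = F + \frac{- \frac{1}{2} + F}{2 F}$ ($S{\left(F \right)} = \frac{- \frac{1}{2} + F}{F + F} + F = \frac{- \frac{1}{2} + F}{2 F} + F = F + \frac{- \frac{1}{2} + F}{2 F}$)
$\left(S{\left(r \right)} + 22484\right) \left(-18099 + 24734\right) = \left(\left(\frac{1}{2} + \frac{189}{5} - \frac{1}{4 \cdot \frac{189}{5}}\right) + 22484\right) \left(-18099 + 24734\right) = \left(\left(\frac{1}{2} + \frac{189}{5} - \frac{5}{756}\right) + 22484\right) 6635 = \left(\frac{144749}{3780} + 22484\right) 6635 = \frac{85134269}{3780} \cdot 6635 = \frac{112973174963}{756}$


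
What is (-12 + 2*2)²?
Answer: 64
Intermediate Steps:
(-12 + 2*2)² = (-12 + 4)² = (-8)² = 64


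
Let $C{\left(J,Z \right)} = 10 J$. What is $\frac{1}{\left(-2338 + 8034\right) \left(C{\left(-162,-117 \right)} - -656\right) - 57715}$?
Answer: $- \frac{1}{5548659} \approx -1.8022 \cdot 10^{-7}$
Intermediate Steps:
$\frac{1}{\left(-2338 + 8034\right) \left(C{\left(-162,-117 \right)} - -656\right) - 57715} = \frac{1}{\left(-2338 + 8034\right) \left(10 \left(-162\right) - -656\right) - 57715} = \frac{1}{5696 \left(-1620 + 656\right) - 57715} = \frac{1}{5696 \left(-964\right) - 57715} = \frac{1}{-5490944 - 57715} = \frac{1}{-5548659} = - \frac{1}{5548659}$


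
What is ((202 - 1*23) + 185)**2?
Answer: 132496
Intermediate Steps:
((202 - 1*23) + 185)**2 = ((202 - 23) + 185)**2 = (179 + 185)**2 = 364**2 = 132496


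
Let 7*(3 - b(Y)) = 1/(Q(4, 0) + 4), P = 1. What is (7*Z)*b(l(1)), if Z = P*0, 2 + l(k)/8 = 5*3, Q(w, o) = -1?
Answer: 0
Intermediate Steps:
l(k) = 104 (l(k) = -16 + 8*(5*3) = -16 + 8*15 = -16 + 120 = 104)
Z = 0 (Z = 1*0 = 0)
b(Y) = 62/21 (b(Y) = 3 - 1/(7*(-1 + 4)) = 3 - ⅐/3 = 3 - ⅐*⅓ = 3 - 1/21 = 62/21)
(7*Z)*b(l(1)) = (7*0)*(62/21) = 0*(62/21) = 0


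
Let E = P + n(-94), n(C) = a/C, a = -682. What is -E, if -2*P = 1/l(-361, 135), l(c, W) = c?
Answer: -246249/33934 ≈ -7.2567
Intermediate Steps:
n(C) = -682/C
P = 1/722 (P = -½/(-361) = -½*(-1/361) = 1/722 ≈ 0.0013850)
E = 246249/33934 (E = 1/722 - 682/(-94) = 1/722 - 682*(-1/94) = 1/722 + 341/47 = 246249/33934 ≈ 7.2567)
-E = -1*246249/33934 = -246249/33934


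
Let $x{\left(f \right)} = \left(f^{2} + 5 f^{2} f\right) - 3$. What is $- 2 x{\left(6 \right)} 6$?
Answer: $-13356$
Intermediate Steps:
$x{\left(f \right)} = -3 + f^{2} + 5 f^{3}$ ($x{\left(f \right)} = \left(f^{2} + 5 f^{3}\right) - 3 = -3 + f^{2} + 5 f^{3}$)
$- 2 x{\left(6 \right)} 6 = - 2 \left(-3 + 6^{2} + 5 \cdot 6^{3}\right) 6 = - 2 \left(-3 + 36 + 5 \cdot 216\right) 6 = - 2 \left(-3 + 36 + 1080\right) 6 = \left(-2\right) 1113 \cdot 6 = \left(-2226\right) 6 = -13356$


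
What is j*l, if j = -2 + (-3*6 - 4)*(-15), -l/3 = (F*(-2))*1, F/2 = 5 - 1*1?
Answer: 15744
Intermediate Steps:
F = 8 (F = 2*(5 - 1*1) = 2*(5 - 1) = 2*4 = 8)
l = 48 (l = -3*8*(-2) = -(-48) = -3*(-16) = 48)
j = 328 (j = -2 + (-18 - 4)*(-15) = -2 - 22*(-15) = -2 + 330 = 328)
j*l = 328*48 = 15744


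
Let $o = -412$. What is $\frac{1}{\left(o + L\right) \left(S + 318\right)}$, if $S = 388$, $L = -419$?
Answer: $- \frac{1}{586686} \approx -1.7045 \cdot 10^{-6}$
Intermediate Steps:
$\frac{1}{\left(o + L\right) \left(S + 318\right)} = \frac{1}{\left(-412 - 419\right) \left(388 + 318\right)} = \frac{1}{\left(-831\right) 706} = \frac{1}{-586686} = - \frac{1}{586686}$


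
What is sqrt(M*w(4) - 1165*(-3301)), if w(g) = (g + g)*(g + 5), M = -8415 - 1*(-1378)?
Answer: sqrt(3339001) ≈ 1827.3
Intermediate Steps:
M = -7037 (M = -8415 + 1378 = -7037)
w(g) = 2*g*(5 + g) (w(g) = (2*g)*(5 + g) = 2*g*(5 + g))
sqrt(M*w(4) - 1165*(-3301)) = sqrt(-14074*4*(5 + 4) - 1165*(-3301)) = sqrt(-14074*4*9 + 3845665) = sqrt(-7037*72 + 3845665) = sqrt(-506664 + 3845665) = sqrt(3339001)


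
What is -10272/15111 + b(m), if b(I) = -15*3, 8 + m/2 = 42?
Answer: -230089/5037 ≈ -45.680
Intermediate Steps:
m = 68 (m = -16 + 2*42 = -16 + 84 = 68)
b(I) = -45
-10272/15111 + b(m) = -10272/15111 - 45 = -10272*1/15111 - 45 = -3424/5037 - 45 = -230089/5037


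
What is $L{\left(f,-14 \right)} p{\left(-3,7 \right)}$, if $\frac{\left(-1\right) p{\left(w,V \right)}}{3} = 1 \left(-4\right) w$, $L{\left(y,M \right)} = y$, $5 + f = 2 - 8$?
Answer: $396$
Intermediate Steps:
$f = -11$ ($f = -5 + \left(2 - 8\right) = -5 - 6 = -11$)
$p{\left(w,V \right)} = 12 w$ ($p{\left(w,V \right)} = - 3 \cdot 1 \left(-4\right) w = - 3 \left(- 4 w\right) = 12 w$)
$L{\left(f,-14 \right)} p{\left(-3,7 \right)} = - 11 \cdot 12 \left(-3\right) = \left(-11\right) \left(-36\right) = 396$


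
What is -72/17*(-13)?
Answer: 936/17 ≈ 55.059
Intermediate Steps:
-72/17*(-13) = 936/17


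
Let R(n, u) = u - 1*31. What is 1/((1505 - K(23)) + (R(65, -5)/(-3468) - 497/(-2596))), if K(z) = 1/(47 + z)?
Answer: 26258540/39524027313 ≈ 0.00066437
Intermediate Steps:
R(n, u) = -31 + u (R(n, u) = u - 31 = -31 + u)
1/((1505 - K(23)) + (R(65, -5)/(-3468) - 497/(-2596))) = 1/((1505 - 1/(47 + 23)) + ((-31 - 5)/(-3468) - 497/(-2596))) = 1/((1505 - 1/70) + (-36*(-1/3468) - 497*(-1/2596))) = 1/((1505 - 1*1/70) + (3/289 + 497/2596)) = 1/((1505 - 1/70) + 151421/750244) = 1/(105349/70 + 151421/750244) = 1/(39524027313/26258540) = 26258540/39524027313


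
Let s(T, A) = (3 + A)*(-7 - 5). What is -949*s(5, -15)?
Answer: -136656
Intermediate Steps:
s(T, A) = -36 - 12*A (s(T, A) = (3 + A)*(-12) = -36 - 12*A)
-949*s(5, -15) = -949*(-36 - 12*(-15)) = -949*(-36 + 180) = -949*144 = -136656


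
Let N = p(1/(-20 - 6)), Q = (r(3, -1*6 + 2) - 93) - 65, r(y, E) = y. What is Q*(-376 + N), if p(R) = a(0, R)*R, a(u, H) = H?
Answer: 39397125/676 ≈ 58280.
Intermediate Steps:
Q = -155 (Q = (3 - 93) - 65 = -90 - 65 = -155)
p(R) = R² (p(R) = R*R = R²)
N = 1/676 (N = (1/(-20 - 6))² = (1/(-26))² = (-1/26)² = 1/676 ≈ 0.0014793)
Q*(-376 + N) = -155*(-376 + 1/676) = -155*(-254175/676) = 39397125/676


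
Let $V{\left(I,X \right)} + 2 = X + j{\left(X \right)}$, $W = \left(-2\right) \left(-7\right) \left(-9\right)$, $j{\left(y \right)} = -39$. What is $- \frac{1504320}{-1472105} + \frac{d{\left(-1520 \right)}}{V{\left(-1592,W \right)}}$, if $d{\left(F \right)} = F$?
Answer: $\frac{2980624}{294421} \approx 10.124$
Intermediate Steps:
$W = -126$ ($W = 14 \left(-9\right) = -126$)
$V{\left(I,X \right)} = -41 + X$ ($V{\left(I,X \right)} = -2 + \left(X - 39\right) = -2 + \left(-39 + X\right) = -41 + X$)
$- \frac{1504320}{-1472105} + \frac{d{\left(-1520 \right)}}{V{\left(-1592,W \right)}} = - \frac{1504320}{-1472105} - \frac{1520}{-41 - 126} = \left(-1504320\right) \left(- \frac{1}{1472105}\right) - \frac{1520}{-167} = \frac{300864}{294421} - - \frac{1520}{167} = \frac{300864}{294421} + \frac{1520}{167} = \frac{2980624}{294421}$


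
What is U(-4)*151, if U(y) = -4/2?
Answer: -302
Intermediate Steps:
U(y) = -2 (U(y) = -4*½ = -2)
U(-4)*151 = -2*151 = -302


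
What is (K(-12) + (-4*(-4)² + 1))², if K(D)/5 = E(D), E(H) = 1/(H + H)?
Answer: 2301289/576 ≈ 3995.3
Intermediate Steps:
E(H) = 1/(2*H)
K(D) = 5/(2*D) (K(D) = 5*(1/(2*D)) = 5/(2*D))
(K(-12) + (-4*(-4)² + 1))² = ((5/2)/(-12) + (-4*(-4)² + 1))² = ((5/2)*(-1/12) + (-4*16 + 1))² = (-5/24 + (-64 + 1))² = (-5/24 - 63)² = (-1517/24)² = 2301289/576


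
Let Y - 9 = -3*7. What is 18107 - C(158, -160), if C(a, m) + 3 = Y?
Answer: 18122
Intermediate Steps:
Y = -12 (Y = 9 - 3*7 = 9 - 21 = -12)
C(a, m) = -15 (C(a, m) = -3 - 12 = -15)
18107 - C(158, -160) = 18107 - 1*(-15) = 18107 + 15 = 18122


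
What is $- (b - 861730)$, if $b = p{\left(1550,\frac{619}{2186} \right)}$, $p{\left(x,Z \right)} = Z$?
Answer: $\frac{1883741161}{2186} \approx 8.6173 \cdot 10^{5}$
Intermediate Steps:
$b = \frac{619}{2186} \approx 0.28317$
$- (b - 861730) = - (\frac{619}{2186} - 861730) = \left(-1\right) \left(- \frac{1883741161}{2186}\right) = \frac{1883741161}{2186}$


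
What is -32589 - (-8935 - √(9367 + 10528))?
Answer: -23654 + √19895 ≈ -23513.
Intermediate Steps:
-32589 - (-8935 - √(9367 + 10528)) = -32589 - (-8935 - √19895) = -32589 + (8935 + √19895) = -23654 + √19895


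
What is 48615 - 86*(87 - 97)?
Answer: 49475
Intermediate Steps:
48615 - 86*(87 - 97) = 48615 - 86*(-10) = 48615 + 860 = 49475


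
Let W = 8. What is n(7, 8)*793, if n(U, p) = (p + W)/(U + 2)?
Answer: 12688/9 ≈ 1409.8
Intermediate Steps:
n(U, p) = (8 + p)/(2 + U) (n(U, p) = (p + 8)/(U + 2) = (8 + p)/(2 + U))
n(7, 8)*793 = ((8 + 8)/(2 + 7))*793 = (16/9)*793 = 12688/9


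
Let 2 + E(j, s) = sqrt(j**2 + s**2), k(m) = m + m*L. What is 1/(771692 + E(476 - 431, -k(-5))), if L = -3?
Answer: 154338/119101090795 - sqrt(85)/119101090795 ≈ 1.2958e-6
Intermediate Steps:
k(m) = -2*m (k(m) = m + m*(-3) = m - 3*m = -2*m)
E(j, s) = -2 + sqrt(j**2 + s**2)
1/(771692 + E(476 - 431, -k(-5))) = 1/(771692 + (-2 + sqrt((476 - 431)**2 + (-(-2)*(-5))**2))) = 1/(771692 + (-2 + sqrt(45**2 + (-1*10)**2))) = 1/(771692 + (-2 + sqrt(2025 + (-10)**2))) = 1/(771692 + (-2 + sqrt(2025 + 100))) = 1/(771692 + (-2 + sqrt(2125))) = 1/(771692 + (-2 + 5*sqrt(85))) = 1/(771690 + 5*sqrt(85))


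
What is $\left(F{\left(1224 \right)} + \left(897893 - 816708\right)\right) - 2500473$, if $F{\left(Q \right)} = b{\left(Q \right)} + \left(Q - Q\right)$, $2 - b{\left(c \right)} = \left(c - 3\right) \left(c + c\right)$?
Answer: $-5408294$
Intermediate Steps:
$b{\left(c \right)} = 2 - 2 c \left(-3 + c\right)$ ($b{\left(c \right)} = 2 - \left(c - 3\right) \left(c + c\right) = 2 - \left(-3 + c\right) 2 c = 2 - 2 c \left(-3 + c\right)$)
$F{\left(Q \right)} = 2 - 2 Q^{2} + 6 Q$ ($F{\left(Q \right)} = \left(2 - 2 Q^{2} + 6 Q\right) + \left(Q - Q\right) = \left(2 - 2 Q^{2} + 6 Q\right) + 0 = 2 - 2 Q^{2} + 6 Q$)
$\left(F{\left(1224 \right)} + \left(897893 - 816708\right)\right) - 2500473 = \left(\left(2 - 2 \cdot 1224^{2} + 6 \cdot 1224\right) + \left(897893 - 816708\right)\right) - 2500473 = \left(\left(2 - 2996352 + 7344\right) + 81185\right) - 2500473 = \left(-2989006 + 81185\right) - 2500473 = -2907821 - 2500473 = -5408294$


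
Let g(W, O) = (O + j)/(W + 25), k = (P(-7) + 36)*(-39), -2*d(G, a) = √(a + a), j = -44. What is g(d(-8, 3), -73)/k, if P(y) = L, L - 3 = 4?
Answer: 150/53621 + 3*√6/53621 ≈ 0.0029345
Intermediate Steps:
d(G, a) = -√2*√a/2 (d(G, a) = -√(a + a)/2 = -√2*√a/2)
L = 7 (L = 3 + 4 = 7)
P(y) = 7
k = -1677 (k = (7 + 36)*(-39) = 43*(-39) = -1677)
g(W, O) = (-44 + O)/(25 + W) (g(W, O) = (O - 44)/(W + 25) = (-44 + O)/(25 + W))
g(d(-8, 3), -73)/k = ((-44 - 73)/(25 - √2*√3/2))/(-1677) = (-117/(25 - √6/2))*(-1/1677) = -117/(25 - √6/2)*(-1/1677) = 3/(43*(25 - √6/2))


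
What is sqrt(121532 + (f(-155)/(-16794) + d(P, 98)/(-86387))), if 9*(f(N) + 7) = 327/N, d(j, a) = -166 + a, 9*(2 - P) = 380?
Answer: sqrt(3483858819060614451451010)/5354081145 ≈ 348.61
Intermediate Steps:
P = -362/9 (P = 2 - 1/9*380 = 2 - 380/9 = -362/9 ≈ -40.222)
f(N) = -7 + 109/(3*N) (f(N) = -7 + (327/N)/9 = -7 + 109/(3*N))
sqrt(121532 + (f(-155)/(-16794) + d(P, 98)/(-86387))) = sqrt(121532 + ((-7 + (109/3)/(-155))/(-16794) + (-166 + 98)/(-86387))) = sqrt(121532 + ((-7 + (109/3)*(-1/155))*(-1/16794) - 68*(-1/86387))) = sqrt(121532 + ((-7 - 109/465)*(-1/16794) + 68/86387)) = sqrt(121532 + (-3364/465*(-1/16794) + 68/86387)) = sqrt(121532 + (1682/3904605 + 68/86387)) = sqrt(121532 + 410816074/337307112135) = sqrt(40993608362806894/337307112135) = sqrt(3483858819060614451451010)/5354081145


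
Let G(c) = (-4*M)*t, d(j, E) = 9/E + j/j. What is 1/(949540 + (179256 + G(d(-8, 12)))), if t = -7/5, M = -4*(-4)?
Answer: 5/5644428 ≈ 8.8583e-7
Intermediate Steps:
M = 16
t = -7/5 (t = -7*⅕ = -7/5 ≈ -1.4000)
d(j, E) = 1 + 9/E (d(j, E) = 9/E + 1 = 1 + 9/E)
G(c) = 448/5 (G(c) = -4*16*(-7/5) = -64*(-7/5) = 448/5)
1/(949540 + (179256 + G(d(-8, 12)))) = 1/(949540 + (179256 + 448/5)) = 1/(949540 + 896728/5) = 1/(5644428/5) = 5/5644428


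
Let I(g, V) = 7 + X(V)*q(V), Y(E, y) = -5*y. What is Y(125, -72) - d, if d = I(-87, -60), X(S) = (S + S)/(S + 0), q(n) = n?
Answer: 473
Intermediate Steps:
X(S) = 2 (X(S) = (2*S)/S = 2)
I(g, V) = 7 + 2*V
d = -113 (d = 7 + 2*(-60) = 7 - 120 = -113)
Y(125, -72) - d = -5*(-72) - 1*(-113) = 360 + 113 = 473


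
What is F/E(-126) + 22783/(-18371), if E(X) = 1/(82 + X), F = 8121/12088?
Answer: -1709950027/55517162 ≈ -30.800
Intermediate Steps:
F = 8121/12088 (F = 8121*(1/12088) = 8121/12088 ≈ 0.67182)
F/E(-126) + 22783/(-18371) = 8121/(12088*(1/(82 - 126))) + 22783/(-18371) = 8121/(12088*(1/(-44))) + 22783*(-1/18371) = 8121/(12088*(-1/44)) - 22783/18371 = (8121/12088)*(-44) - 22783/18371 = -89331/3022 - 22783/18371 = -1709950027/55517162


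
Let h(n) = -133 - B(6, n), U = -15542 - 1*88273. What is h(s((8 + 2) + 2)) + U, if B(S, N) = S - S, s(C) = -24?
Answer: -103948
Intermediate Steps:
B(S, N) = 0
U = -103815 (U = -15542 - 88273 = -103815)
h(n) = -133 (h(n) = -133 - 1*0 = -133 + 0 = -133)
h(s((8 + 2) + 2)) + U = -133 - 103815 = -103948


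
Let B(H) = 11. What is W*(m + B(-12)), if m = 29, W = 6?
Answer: 240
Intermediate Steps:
W*(m + B(-12)) = 6*(29 + 11) = 6*40 = 240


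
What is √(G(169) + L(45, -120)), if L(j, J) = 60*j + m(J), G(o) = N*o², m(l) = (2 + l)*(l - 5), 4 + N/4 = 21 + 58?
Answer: 5*√343430 ≈ 2930.1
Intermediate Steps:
N = 300 (N = -16 + 4*(21 + 58) = -16 + 4*79 = -16 + 316 = 300)
m(l) = (-5 + l)*(2 + l) (m(l) = (2 + l)*(-5 + l) = (-5 + l)*(2 + l))
G(o) = 300*o²
L(j, J) = -10 + J² - 3*J + 60*j (L(j, J) = 60*j + (-10 + J² - 3*J) = -10 + J² - 3*J + 60*j)
√(G(169) + L(45, -120)) = √(300*169² + (-10 + (-120)² - 3*(-120) + 60*45)) = √(300*28561 + (-10 + 14400 + 360 + 2700)) = √(8568300 + 17450) = √8585750 = 5*√343430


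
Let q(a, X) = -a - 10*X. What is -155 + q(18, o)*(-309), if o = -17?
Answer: -47123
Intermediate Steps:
-155 + q(18, o)*(-309) = -155 + (-1*18 - 10*(-17))*(-309) = -155 + (-18 + 170)*(-309) = -155 + 152*(-309) = -155 - 46968 = -47123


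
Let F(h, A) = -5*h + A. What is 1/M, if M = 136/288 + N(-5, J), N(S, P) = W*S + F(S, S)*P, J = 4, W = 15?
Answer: 36/197 ≈ 0.18274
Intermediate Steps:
F(h, A) = A - 5*h
N(S, P) = 15*S - 4*P*S (N(S, P) = 15*S + (S - 5*S)*P = 15*S + (-4*S)*P = 15*S - 4*P*S)
M = 197/36 (M = 136/288 - 5*(15 - 4*4) = (1/288)*136 - 5*(15 - 16) = 17/36 - 5*(-1) = 17/36 + 5 = 197/36 ≈ 5.4722)
1/M = 1/(197/36) = 36/197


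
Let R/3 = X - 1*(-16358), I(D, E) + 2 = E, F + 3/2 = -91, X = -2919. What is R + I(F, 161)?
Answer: 40476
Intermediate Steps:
F = -185/2 (F = -3/2 - 91 = -185/2 ≈ -92.500)
I(D, E) = -2 + E
R = 40317 (R = 3*(-2919 - 1*(-16358)) = 3*(-2919 + 16358) = 3*13439 = 40317)
R + I(F, 161) = 40317 + (-2 + 161) = 40317 + 159 = 40476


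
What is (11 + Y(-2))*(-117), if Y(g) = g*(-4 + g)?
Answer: -2691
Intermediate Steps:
(11 + Y(-2))*(-117) = (11 - 2*(-4 - 2))*(-117) = (11 - 2*(-6))*(-117) = (11 + 12)*(-117) = 23*(-117) = -2691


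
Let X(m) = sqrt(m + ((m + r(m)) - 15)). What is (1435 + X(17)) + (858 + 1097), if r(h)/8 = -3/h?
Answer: 3390 + sqrt(5083)/17 ≈ 3394.2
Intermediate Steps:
r(h) = -24/h (r(h) = 8*(-3/h) = -24/h)
X(m) = sqrt(-15 - 24/m + 2*m) (X(m) = sqrt(m + ((m - 24/m) - 15)) = sqrt(m + (-15 + m - 24/m)) = sqrt(-15 - 24/m + 2*m))
(1435 + X(17)) + (858 + 1097) = (1435 + sqrt(-15 - 24/17 + 2*17)) + (858 + 1097) = (1435 + sqrt(-15 - 24*1/17 + 34)) + 1955 = (1435 + sqrt(-15 - 24/17 + 34)) + 1955 = (1435 + sqrt(299/17)) + 1955 = (1435 + sqrt(5083)/17) + 1955 = 3390 + sqrt(5083)/17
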